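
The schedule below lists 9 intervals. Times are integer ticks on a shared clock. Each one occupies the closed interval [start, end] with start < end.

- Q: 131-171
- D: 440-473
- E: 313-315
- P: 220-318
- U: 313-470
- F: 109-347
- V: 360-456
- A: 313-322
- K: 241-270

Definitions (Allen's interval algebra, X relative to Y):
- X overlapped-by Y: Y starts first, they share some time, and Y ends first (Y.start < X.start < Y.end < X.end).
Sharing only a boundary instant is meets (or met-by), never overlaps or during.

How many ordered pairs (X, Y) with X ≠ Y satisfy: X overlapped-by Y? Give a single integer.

5

Checking all 72 ordered pairs for relation 'overlapped-by'; matching pairs in alphabetical order:
(A, P): A overlapped-by P ✓
(D, U): D overlapped-by U ✓
(D, V): D overlapped-by V ✓
(U, F): U overlapped-by F ✓
(U, P): U overlapped-by P ✓
Count: 5.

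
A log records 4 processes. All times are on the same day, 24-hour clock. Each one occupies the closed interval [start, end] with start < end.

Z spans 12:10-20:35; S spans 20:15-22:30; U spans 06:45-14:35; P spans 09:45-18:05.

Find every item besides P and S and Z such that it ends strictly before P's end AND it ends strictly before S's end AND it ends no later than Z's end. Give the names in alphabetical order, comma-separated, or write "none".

U

Conditions: its end is strictly before P's end (X.end < 18:05) AND its end is strictly before S's end (X.end < 22:30) AND its end is no later than Z's end (X.end <= 20:35).
U: end 14:35 < 18:05? ✓; end 14:35 < 22:30? ✓; end 14:35 <= 20:35? ✓ → yes.
Result: U.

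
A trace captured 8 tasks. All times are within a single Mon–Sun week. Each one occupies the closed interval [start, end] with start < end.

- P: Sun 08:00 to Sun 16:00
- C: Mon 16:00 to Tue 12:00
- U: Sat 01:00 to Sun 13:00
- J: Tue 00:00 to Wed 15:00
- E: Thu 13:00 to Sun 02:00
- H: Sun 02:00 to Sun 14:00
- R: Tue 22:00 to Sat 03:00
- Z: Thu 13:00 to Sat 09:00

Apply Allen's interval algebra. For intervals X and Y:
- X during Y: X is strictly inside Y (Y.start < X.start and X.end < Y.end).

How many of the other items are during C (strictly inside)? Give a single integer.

0

Target C = [Mon 16:00, Tue 12:00].
E [Thu 13:00, Sun 02:00] → after → no.
H [Sun 02:00, Sun 14:00] → after → no.
J [Tue 00:00, Wed 15:00] → overlapped-by → no.
P [Sun 08:00, Sun 16:00] → after → no.
R [Tue 22:00, Sat 03:00] → after → no.
U [Sat 01:00, Sun 13:00] → after → no.
Z [Thu 13:00, Sat 09:00] → after → no.
Total: 0.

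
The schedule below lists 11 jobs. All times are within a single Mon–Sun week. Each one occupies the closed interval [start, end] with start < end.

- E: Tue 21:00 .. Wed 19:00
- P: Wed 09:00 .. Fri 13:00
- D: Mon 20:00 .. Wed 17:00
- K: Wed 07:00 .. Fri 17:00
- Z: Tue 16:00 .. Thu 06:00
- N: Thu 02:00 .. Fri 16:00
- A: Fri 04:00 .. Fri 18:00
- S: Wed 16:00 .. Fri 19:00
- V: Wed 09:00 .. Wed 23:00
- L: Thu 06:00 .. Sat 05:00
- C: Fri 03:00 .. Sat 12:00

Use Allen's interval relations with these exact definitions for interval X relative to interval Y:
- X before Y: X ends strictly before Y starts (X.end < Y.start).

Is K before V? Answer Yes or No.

No

K = [Wed 07:00, Fri 17:00], V = [Wed 09:00, Wed 23:00].
Actual relation of K to V: contains.
Asked whether 'before' holds → No.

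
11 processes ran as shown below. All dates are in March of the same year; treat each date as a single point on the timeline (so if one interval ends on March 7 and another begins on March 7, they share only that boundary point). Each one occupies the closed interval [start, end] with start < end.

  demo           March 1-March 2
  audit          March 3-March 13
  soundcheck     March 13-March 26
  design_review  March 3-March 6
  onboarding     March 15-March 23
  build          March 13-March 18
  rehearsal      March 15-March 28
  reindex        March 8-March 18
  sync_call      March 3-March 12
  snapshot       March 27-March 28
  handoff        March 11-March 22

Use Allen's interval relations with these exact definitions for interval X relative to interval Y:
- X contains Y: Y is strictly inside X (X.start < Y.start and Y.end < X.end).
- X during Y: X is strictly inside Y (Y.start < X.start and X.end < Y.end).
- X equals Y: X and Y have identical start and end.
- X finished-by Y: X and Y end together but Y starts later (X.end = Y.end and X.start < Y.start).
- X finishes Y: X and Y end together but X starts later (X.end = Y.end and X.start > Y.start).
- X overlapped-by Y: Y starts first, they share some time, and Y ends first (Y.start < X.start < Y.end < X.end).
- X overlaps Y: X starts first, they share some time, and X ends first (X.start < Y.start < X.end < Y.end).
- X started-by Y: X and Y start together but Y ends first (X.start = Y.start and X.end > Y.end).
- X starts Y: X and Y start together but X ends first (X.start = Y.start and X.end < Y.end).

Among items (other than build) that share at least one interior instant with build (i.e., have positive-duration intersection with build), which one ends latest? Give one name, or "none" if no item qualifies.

Target build = [March 13, March 18].
audit [March 3, March 13] → meets → excluded.
demo [March 1, March 2] → before → excluded.
design_review [March 3, March 6] → before → excluded.
handoff [March 11, March 22] → contains → candidate.
onboarding [March 15, March 23] → overlapped-by → candidate.
rehearsal [March 15, March 28] → overlapped-by → candidate.
reindex [March 8, March 18] → finished-by → candidate.
snapshot [March 27, March 28] → after → excluded.
soundcheck [March 13, March 26] → started-by → candidate.
sync_call [March 3, March 12] → before → excluded.
Among candidates, latest end is March 28 → rehearsal.

rehearsal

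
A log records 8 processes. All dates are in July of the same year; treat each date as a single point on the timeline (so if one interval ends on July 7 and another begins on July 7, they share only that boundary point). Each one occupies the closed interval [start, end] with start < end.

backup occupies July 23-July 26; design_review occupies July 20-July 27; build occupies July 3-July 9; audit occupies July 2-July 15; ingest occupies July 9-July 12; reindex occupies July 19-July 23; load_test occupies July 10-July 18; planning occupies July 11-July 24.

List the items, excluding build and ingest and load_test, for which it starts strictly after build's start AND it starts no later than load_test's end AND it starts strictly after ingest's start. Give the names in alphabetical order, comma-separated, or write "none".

planning

Conditions: its start is strictly after build's start (X.start > July 3) AND its start is no later than load_test's end (X.start <= July 18) AND its start is strictly after ingest's start (X.start > July 9).
audit: start July 2 > July 3? ✗; start July 2 <= July 18? ✓; start July 2 > July 9? ✗ → no.
backup: start July 23 > July 3? ✓; start July 23 <= July 18? ✗; start July 23 > July 9? ✓ → no.
design_review: start July 20 > July 3? ✓; start July 20 <= July 18? ✗; start July 20 > July 9? ✓ → no.
planning: start July 11 > July 3? ✓; start July 11 <= July 18? ✓; start July 11 > July 9? ✓ → yes.
reindex: start July 19 > July 3? ✓; start July 19 <= July 18? ✗; start July 19 > July 9? ✓ → no.
Result: planning.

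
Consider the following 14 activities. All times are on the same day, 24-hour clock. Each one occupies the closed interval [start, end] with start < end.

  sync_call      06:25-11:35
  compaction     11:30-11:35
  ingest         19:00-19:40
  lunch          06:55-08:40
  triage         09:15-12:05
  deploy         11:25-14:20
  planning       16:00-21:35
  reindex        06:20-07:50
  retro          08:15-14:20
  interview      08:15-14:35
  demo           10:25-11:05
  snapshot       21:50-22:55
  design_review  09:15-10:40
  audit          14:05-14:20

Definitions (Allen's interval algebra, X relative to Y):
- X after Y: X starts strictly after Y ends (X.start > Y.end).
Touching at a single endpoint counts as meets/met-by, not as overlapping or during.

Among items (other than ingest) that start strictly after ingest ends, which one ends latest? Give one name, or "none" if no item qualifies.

snapshot

Target ingest = [19:00, 19:40].
audit [14:05, 14:20] → before → excluded.
compaction [11:30, 11:35] → before → excluded.
demo [10:25, 11:05] → before → excluded.
deploy [11:25, 14:20] → before → excluded.
design_review [09:15, 10:40] → before → excluded.
interview [08:15, 14:35] → before → excluded.
lunch [06:55, 08:40] → before → excluded.
planning [16:00, 21:35] → contains → excluded.
reindex [06:20, 07:50] → before → excluded.
retro [08:15, 14:20] → before → excluded.
snapshot [21:50, 22:55] → after → candidate.
sync_call [06:25, 11:35] → before → excluded.
triage [09:15, 12:05] → before → excluded.
Among candidates, latest end is 22:55 → snapshot.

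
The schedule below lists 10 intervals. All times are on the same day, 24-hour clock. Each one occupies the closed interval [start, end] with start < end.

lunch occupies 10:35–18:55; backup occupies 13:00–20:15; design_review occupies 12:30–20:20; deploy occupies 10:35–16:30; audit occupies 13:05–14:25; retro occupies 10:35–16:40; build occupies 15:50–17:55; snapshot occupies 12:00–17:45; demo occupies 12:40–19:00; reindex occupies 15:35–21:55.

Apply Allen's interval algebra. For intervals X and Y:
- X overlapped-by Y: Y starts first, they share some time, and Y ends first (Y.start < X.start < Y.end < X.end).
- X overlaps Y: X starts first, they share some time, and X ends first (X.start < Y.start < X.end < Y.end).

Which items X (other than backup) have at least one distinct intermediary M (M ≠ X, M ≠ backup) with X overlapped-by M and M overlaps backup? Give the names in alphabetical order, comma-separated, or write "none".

build, demo, design_review, reindex, snapshot

Target backup = [13:00, 20:15].
Intermediaries M with M overlaps backup: demo, deploy, lunch, retro, snapshot.
Via demo — items with X overlapped-by demo: reindex.
Via deploy — items with X overlapped-by deploy: build, demo, design_review, reindex, snapshot.
Via lunch — items with X overlapped-by lunch: demo, design_review, reindex.
Via retro — items with X overlapped-by retro: build, demo, design_review, reindex, snapshot.
Via snapshot — items with X overlapped-by snapshot: build, demo, design_review, reindex.
Union: build, demo, design_review, reindex, snapshot.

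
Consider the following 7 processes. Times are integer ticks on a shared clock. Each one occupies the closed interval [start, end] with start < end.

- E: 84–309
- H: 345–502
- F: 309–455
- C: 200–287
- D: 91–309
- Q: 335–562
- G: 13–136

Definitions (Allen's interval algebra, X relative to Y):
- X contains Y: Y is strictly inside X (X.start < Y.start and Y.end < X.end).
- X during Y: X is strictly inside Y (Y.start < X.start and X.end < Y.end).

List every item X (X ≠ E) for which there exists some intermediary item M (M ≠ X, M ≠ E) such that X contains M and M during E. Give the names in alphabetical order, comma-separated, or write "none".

Target E = [84, 309].
Intermediaries M with M during E: C.
Via C — items with X contains C: D.
Union: D.

D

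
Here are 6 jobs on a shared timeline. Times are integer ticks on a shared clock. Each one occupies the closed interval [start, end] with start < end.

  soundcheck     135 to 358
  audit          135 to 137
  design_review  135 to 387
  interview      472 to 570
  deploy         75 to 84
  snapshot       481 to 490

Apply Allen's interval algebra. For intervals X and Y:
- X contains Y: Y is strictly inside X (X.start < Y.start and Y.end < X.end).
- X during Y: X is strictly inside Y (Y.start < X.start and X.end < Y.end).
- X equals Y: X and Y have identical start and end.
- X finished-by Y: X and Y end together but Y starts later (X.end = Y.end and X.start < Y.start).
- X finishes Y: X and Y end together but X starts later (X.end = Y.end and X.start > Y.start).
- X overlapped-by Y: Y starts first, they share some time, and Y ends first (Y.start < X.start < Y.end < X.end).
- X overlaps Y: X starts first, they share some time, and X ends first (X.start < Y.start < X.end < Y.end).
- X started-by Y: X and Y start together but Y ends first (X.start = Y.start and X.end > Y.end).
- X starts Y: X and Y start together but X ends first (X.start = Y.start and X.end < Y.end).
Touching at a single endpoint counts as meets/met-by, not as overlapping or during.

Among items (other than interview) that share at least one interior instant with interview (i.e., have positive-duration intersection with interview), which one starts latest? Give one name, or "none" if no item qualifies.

snapshot

Target interview = [472, 570].
audit [135, 137] → before → excluded.
deploy [75, 84] → before → excluded.
design_review [135, 387] → before → excluded.
snapshot [481, 490] → during → candidate.
soundcheck [135, 358] → before → excluded.
Among candidates, latest start is 481 → snapshot.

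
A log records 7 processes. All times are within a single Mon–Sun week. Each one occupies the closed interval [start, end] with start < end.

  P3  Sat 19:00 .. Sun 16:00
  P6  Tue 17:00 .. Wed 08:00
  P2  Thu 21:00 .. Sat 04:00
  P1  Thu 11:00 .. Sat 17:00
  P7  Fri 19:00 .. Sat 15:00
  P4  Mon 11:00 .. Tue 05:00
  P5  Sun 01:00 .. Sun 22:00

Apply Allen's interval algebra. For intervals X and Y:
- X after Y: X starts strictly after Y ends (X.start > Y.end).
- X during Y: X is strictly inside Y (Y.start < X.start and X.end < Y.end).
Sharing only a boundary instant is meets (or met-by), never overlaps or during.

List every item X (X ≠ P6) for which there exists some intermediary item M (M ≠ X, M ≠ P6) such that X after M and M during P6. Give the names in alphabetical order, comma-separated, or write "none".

none

Target P6 = [Tue 17:00, Wed 08:00].
Intermediaries M with M during P6: none.
Union: none.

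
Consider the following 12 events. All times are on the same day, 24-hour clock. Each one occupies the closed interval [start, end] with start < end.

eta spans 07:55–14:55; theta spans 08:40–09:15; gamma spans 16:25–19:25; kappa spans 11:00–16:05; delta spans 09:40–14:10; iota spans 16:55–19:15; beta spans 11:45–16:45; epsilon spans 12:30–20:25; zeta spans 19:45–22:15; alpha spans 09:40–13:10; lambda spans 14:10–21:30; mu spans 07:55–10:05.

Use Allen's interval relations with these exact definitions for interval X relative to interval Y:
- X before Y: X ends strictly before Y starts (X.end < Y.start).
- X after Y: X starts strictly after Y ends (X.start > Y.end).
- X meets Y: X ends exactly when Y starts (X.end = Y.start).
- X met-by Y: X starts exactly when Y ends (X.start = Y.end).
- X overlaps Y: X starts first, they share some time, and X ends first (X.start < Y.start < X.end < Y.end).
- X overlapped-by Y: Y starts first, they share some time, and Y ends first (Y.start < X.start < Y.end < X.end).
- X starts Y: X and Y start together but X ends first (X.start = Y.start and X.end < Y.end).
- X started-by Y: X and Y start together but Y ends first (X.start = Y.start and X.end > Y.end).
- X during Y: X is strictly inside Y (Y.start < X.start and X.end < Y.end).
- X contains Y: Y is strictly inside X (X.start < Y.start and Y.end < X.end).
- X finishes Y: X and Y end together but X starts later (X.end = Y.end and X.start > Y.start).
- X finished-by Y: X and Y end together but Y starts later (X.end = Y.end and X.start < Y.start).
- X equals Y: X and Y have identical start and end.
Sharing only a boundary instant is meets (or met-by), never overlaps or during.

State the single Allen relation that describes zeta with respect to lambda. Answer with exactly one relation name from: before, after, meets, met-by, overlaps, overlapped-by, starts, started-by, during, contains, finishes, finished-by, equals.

overlapped-by

zeta = [19:45, 22:15]; lambda = [14:10, 21:30].
Compare endpoints: zeta.start > lambda.start, zeta.start < lambda.end, zeta.end > lambda.start, zeta.end > lambda.end.
That pattern is 'overlapped-by'.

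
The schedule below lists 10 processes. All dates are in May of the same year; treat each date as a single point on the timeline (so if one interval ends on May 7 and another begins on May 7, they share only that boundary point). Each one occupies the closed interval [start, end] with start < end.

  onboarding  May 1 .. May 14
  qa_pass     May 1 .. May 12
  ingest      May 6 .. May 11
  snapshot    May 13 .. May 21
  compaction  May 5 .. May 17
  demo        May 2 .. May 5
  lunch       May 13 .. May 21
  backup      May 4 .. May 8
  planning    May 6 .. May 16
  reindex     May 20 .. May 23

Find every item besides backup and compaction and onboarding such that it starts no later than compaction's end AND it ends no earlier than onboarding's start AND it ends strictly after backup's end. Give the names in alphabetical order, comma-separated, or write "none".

Conditions: its start is no later than compaction's end (X.start <= May 17) AND its end is no earlier than onboarding's start (X.end >= May 1) AND its end is strictly after backup's end (X.end > May 8).
demo: start May 2 <= May 17? ✓; end May 5 >= May 1? ✓; end May 5 > May 8? ✗ → no.
ingest: start May 6 <= May 17? ✓; end May 11 >= May 1? ✓; end May 11 > May 8? ✓ → yes.
lunch: start May 13 <= May 17? ✓; end May 21 >= May 1? ✓; end May 21 > May 8? ✓ → yes.
planning: start May 6 <= May 17? ✓; end May 16 >= May 1? ✓; end May 16 > May 8? ✓ → yes.
qa_pass: start May 1 <= May 17? ✓; end May 12 >= May 1? ✓; end May 12 > May 8? ✓ → yes.
reindex: start May 20 <= May 17? ✗; end May 23 >= May 1? ✓; end May 23 > May 8? ✓ → no.
snapshot: start May 13 <= May 17? ✓; end May 21 >= May 1? ✓; end May 21 > May 8? ✓ → yes.
Result: ingest, lunch, planning, qa_pass, snapshot.

ingest, lunch, planning, qa_pass, snapshot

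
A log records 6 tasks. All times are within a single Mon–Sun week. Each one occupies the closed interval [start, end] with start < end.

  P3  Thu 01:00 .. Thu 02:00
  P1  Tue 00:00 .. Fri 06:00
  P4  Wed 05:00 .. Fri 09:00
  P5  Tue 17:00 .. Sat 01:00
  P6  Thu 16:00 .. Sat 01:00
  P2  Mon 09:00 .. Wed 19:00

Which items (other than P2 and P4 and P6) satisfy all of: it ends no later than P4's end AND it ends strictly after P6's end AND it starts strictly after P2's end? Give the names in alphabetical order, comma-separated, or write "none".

none

Conditions: its end is no later than P4's end (X.end <= Fri 09:00) AND its end is strictly after P6's end (X.end > Sat 01:00) AND its start is strictly after P2's end (X.start > Wed 19:00).
P1: end Fri 06:00 <= Fri 09:00? ✓; end Fri 06:00 > Sat 01:00? ✗; start Tue 00:00 > Wed 19:00? ✗ → no.
P3: end Thu 02:00 <= Fri 09:00? ✓; end Thu 02:00 > Sat 01:00? ✗; start Thu 01:00 > Wed 19:00? ✓ → no.
P5: end Sat 01:00 <= Fri 09:00? ✗; end Sat 01:00 > Sat 01:00? ✗; start Tue 17:00 > Wed 19:00? ✗ → no.
Result: none.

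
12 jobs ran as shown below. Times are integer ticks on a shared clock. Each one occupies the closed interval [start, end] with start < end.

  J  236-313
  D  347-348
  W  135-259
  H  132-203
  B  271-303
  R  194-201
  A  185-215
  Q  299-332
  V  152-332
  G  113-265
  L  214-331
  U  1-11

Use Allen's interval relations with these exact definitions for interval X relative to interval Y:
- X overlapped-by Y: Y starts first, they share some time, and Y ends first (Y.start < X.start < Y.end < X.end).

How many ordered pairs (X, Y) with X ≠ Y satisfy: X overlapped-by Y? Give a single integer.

13

Checking all 132 ordered pairs for relation 'overlapped-by'; matching pairs in alphabetical order:
(A, H): A overlapped-by H ✓
(J, G): J overlapped-by G ✓
(J, W): J overlapped-by W ✓
(L, A): L overlapped-by A ✓
(L, G): L overlapped-by G ✓
(L, W): L overlapped-by W ✓
(Q, B): Q overlapped-by B ✓
(Q, J): Q overlapped-by J ✓
(Q, L): Q overlapped-by L ✓
(V, G): V overlapped-by G ✓
(V, H): V overlapped-by H ✓
(V, W): V overlapped-by W ✓
(W, H): W overlapped-by H ✓
Count: 13.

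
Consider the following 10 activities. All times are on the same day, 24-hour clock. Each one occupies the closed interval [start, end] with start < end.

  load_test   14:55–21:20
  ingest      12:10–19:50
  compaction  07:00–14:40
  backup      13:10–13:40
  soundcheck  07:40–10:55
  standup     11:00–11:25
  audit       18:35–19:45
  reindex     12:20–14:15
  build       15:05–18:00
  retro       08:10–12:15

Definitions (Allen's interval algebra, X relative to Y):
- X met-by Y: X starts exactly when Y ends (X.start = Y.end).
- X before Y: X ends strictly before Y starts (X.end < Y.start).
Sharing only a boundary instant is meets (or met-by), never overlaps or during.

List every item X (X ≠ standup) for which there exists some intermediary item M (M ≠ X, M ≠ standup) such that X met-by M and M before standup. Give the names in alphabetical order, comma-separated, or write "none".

Target standup = [11:00, 11:25].
Intermediaries M with M before standup: soundcheck.
Via soundcheck — items with X met-by soundcheck: none.
Union: none.

none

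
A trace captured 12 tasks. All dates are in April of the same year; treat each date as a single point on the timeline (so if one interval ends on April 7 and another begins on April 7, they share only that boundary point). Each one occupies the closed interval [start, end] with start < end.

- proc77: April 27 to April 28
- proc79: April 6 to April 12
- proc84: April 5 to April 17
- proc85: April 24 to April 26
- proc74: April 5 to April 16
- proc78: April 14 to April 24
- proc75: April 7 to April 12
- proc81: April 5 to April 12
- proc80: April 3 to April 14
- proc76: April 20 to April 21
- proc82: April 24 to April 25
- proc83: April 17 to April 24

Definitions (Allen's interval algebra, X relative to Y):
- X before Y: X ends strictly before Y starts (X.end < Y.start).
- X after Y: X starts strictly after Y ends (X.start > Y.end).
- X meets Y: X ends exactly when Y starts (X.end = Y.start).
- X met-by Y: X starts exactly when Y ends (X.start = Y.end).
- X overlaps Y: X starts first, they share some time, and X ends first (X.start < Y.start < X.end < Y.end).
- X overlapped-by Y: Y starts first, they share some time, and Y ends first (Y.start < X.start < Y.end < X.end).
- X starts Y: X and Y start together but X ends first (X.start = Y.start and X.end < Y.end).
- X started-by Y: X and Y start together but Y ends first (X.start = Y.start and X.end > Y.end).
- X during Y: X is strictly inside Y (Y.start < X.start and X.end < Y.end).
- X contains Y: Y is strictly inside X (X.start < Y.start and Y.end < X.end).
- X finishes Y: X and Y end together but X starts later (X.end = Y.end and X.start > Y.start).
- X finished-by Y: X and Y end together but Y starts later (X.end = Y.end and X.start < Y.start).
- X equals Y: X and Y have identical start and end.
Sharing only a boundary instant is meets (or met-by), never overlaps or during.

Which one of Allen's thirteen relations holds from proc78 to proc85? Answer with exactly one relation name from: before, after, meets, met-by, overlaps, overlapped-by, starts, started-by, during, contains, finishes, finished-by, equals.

meets

proc78 = [April 14, April 24]; proc85 = [April 24, April 26].
Compare endpoints: proc78.start < proc85.start, proc78.start < proc85.end, proc78.end = proc85.start, proc78.end < proc85.end.
That pattern is 'meets'.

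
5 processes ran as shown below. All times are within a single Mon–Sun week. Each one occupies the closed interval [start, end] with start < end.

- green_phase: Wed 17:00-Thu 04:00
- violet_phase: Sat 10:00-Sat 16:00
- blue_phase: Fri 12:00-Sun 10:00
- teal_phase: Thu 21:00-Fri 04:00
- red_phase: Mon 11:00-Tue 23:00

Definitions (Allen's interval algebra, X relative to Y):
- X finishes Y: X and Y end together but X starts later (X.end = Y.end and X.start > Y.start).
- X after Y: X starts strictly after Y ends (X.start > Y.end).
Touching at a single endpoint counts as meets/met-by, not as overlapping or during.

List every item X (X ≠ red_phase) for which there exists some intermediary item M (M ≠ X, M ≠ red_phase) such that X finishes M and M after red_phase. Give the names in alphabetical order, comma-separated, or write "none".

none

Target red_phase = [Mon 11:00, Tue 23:00].
Intermediaries M with M after red_phase: blue_phase, green_phase, teal_phase, violet_phase.
Via blue_phase — items with X finishes blue_phase: none.
Via green_phase — items with X finishes green_phase: none.
Via teal_phase — items with X finishes teal_phase: none.
Via violet_phase — items with X finishes violet_phase: none.
Union: none.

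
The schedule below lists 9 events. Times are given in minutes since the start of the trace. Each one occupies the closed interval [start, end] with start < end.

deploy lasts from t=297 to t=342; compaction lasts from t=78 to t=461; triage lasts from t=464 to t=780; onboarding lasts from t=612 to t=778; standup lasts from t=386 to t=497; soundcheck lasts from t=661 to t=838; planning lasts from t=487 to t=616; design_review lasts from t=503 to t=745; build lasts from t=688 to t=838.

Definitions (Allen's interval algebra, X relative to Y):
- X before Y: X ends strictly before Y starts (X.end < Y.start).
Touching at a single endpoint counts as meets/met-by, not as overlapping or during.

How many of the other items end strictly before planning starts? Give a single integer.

Target planning = [t=487, t=616].
build [t=688, t=838] → after → no.
compaction [t=78, t=461] → before → counts.
deploy [t=297, t=342] → before → counts.
design_review [t=503, t=745] → overlapped-by → no.
onboarding [t=612, t=778] → overlapped-by → no.
soundcheck [t=661, t=838] → after → no.
standup [t=386, t=497] → overlaps → no.
triage [t=464, t=780] → contains → no.
Total: 2.

2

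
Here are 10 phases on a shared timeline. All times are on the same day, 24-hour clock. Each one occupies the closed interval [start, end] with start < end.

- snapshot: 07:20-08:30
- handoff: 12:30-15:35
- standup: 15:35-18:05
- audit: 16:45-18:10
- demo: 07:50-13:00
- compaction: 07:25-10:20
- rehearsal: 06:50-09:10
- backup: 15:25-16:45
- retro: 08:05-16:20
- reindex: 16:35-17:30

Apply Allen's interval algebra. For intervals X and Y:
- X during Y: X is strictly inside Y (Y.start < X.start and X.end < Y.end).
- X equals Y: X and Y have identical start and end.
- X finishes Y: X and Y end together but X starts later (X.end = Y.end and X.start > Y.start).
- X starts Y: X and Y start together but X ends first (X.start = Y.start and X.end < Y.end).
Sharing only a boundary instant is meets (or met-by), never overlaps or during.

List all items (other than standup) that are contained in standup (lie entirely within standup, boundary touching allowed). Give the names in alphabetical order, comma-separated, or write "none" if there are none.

Target standup = [15:35, 18:05].
audit [16:45, 18:10] → overlapped-by → no.
backup [15:25, 16:45] → overlaps → no.
compaction [07:25, 10:20] → before → no.
demo [07:50, 13:00] → before → no.
handoff [12:30, 15:35] → meets → no.
rehearsal [06:50, 09:10] → before → no.
reindex [16:35, 17:30] → during → yes.
retro [08:05, 16:20] → overlaps → no.
snapshot [07:20, 08:30] → before → no.
Result: reindex.

reindex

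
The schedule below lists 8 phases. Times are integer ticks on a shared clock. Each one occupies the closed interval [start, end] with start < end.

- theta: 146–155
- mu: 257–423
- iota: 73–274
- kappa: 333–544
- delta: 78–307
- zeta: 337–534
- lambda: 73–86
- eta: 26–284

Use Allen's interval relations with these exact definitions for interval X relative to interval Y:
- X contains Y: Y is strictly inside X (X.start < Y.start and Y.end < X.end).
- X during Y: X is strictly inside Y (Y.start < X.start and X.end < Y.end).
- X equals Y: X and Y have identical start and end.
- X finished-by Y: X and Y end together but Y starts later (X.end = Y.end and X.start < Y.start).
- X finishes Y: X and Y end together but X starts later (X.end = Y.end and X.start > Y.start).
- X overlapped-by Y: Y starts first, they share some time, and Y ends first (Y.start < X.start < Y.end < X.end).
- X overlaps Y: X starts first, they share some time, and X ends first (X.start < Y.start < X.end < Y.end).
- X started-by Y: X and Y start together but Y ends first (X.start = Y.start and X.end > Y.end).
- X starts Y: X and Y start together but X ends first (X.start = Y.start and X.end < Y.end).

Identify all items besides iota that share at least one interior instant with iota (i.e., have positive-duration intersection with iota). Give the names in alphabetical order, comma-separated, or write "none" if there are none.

delta, eta, lambda, mu, theta

Target iota = [73, 274].
delta [78, 307] → overlapped-by → yes.
eta [26, 284] → contains → yes.
kappa [333, 544] → after → no.
lambda [73, 86] → starts → yes.
mu [257, 423] → overlapped-by → yes.
theta [146, 155] → during → yes.
zeta [337, 534] → after → no.
Result: delta, eta, lambda, mu, theta.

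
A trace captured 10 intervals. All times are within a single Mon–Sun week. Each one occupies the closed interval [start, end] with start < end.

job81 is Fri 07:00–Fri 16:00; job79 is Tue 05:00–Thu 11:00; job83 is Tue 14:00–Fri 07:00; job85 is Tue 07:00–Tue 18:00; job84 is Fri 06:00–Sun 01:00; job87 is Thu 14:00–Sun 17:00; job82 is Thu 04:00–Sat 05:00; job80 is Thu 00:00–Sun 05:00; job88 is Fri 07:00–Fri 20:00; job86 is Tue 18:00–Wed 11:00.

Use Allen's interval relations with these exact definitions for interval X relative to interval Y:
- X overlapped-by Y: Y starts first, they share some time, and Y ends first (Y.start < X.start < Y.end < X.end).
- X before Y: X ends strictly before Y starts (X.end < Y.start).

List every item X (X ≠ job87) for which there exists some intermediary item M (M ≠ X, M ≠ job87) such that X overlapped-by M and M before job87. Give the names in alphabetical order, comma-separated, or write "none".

job80, job82, job83

Target job87 = [Thu 14:00, Sun 17:00].
Intermediaries M with M before job87: job79, job85, job86.
Via job79 — items with X overlapped-by job79: job80, job82, job83.
Via job85 — items with X overlapped-by job85: job83.
Via job86 — items with X overlapped-by job86: none.
Union: job80, job82, job83.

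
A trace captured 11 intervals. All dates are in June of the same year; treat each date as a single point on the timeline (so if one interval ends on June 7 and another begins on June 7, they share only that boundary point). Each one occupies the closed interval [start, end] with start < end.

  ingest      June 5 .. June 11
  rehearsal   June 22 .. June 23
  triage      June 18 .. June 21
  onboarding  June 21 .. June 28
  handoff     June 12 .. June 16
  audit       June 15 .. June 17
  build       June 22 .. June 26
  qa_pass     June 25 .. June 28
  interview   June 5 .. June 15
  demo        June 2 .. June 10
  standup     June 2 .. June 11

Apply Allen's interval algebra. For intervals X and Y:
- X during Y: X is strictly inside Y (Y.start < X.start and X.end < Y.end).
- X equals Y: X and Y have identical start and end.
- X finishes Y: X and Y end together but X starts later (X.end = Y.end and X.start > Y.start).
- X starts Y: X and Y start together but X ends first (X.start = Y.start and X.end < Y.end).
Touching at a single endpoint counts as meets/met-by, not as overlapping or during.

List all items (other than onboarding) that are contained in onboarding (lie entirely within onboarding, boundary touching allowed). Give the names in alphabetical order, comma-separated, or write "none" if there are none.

build, qa_pass, rehearsal

Target onboarding = [June 21, June 28].
audit [June 15, June 17] → before → no.
build [June 22, June 26] → during → yes.
demo [June 2, June 10] → before → no.
handoff [June 12, June 16] → before → no.
ingest [June 5, June 11] → before → no.
interview [June 5, June 15] → before → no.
qa_pass [June 25, June 28] → finishes → yes.
rehearsal [June 22, June 23] → during → yes.
standup [June 2, June 11] → before → no.
triage [June 18, June 21] → meets → no.
Result: build, qa_pass, rehearsal.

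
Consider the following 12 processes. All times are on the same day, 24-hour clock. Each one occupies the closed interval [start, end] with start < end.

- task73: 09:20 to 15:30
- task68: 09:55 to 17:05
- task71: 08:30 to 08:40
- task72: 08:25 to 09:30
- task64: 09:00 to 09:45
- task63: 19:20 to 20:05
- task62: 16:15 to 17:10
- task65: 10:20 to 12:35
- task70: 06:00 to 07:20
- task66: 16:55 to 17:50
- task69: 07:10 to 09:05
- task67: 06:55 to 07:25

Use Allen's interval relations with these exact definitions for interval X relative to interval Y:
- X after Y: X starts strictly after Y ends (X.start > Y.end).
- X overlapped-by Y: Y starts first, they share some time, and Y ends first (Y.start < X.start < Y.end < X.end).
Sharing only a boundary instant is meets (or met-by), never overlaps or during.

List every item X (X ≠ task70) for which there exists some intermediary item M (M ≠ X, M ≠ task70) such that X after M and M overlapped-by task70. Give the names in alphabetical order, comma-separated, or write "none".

task62, task63, task64, task65, task66, task68, task71, task72, task73

Target task70 = [06:00, 07:20].
Intermediaries M with M overlapped-by task70: task67, task69.
Via task67 — items with X after task67: task62, task63, task64, task65, task66, task68, task71, task72, task73.
Via task69 — items with X after task69: task62, task63, task65, task66, task68, task73.
Union: task62, task63, task64, task65, task66, task68, task71, task72, task73.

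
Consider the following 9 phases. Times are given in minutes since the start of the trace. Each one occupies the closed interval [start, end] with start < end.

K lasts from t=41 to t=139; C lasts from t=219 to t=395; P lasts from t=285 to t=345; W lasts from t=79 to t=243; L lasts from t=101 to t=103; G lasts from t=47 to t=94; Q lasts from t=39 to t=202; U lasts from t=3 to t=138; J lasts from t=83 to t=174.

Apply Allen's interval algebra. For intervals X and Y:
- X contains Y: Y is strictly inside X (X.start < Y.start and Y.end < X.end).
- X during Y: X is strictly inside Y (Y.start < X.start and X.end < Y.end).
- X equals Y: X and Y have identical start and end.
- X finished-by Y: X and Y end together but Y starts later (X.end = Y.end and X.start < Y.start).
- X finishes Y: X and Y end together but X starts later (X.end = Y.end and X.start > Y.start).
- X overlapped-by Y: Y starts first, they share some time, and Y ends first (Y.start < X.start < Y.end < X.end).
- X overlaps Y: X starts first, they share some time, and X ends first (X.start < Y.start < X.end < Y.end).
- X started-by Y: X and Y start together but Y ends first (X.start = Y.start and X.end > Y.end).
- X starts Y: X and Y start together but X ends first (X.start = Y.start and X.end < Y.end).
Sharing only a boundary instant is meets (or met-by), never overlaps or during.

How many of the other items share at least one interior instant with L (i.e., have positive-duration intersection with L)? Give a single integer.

5

Target L = [t=101, t=103].
C [t=219, t=395] → after → no.
G [t=47, t=94] → before → no.
J [t=83, t=174] → contains → counts.
K [t=41, t=139] → contains → counts.
P [t=285, t=345] → after → no.
Q [t=39, t=202] → contains → counts.
U [t=3, t=138] → contains → counts.
W [t=79, t=243] → contains → counts.
Total: 5.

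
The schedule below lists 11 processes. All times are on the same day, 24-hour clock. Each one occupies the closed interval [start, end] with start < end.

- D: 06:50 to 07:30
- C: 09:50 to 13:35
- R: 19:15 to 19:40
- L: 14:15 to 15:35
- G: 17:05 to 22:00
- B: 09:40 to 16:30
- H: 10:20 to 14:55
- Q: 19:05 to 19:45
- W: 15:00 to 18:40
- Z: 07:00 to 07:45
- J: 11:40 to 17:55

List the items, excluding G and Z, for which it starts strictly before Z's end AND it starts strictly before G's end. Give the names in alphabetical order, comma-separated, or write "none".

D

Conditions: its start is strictly before Z's end (X.start < 07:45) AND its start is strictly before G's end (X.start < 22:00).
B: start 09:40 < 07:45? ✗; start 09:40 < 22:00? ✓ → no.
C: start 09:50 < 07:45? ✗; start 09:50 < 22:00? ✓ → no.
D: start 06:50 < 07:45? ✓; start 06:50 < 22:00? ✓ → yes.
H: start 10:20 < 07:45? ✗; start 10:20 < 22:00? ✓ → no.
J: start 11:40 < 07:45? ✗; start 11:40 < 22:00? ✓ → no.
L: start 14:15 < 07:45? ✗; start 14:15 < 22:00? ✓ → no.
Q: start 19:05 < 07:45? ✗; start 19:05 < 22:00? ✓ → no.
R: start 19:15 < 07:45? ✗; start 19:15 < 22:00? ✓ → no.
W: start 15:00 < 07:45? ✗; start 15:00 < 22:00? ✓ → no.
Result: D.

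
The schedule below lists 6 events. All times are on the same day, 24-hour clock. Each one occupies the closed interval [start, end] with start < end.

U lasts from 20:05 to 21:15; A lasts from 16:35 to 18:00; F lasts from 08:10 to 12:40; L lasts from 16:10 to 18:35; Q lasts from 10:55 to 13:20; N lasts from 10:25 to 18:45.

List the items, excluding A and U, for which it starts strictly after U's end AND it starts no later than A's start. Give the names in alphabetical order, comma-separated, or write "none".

Conditions: its start is strictly after U's end (X.start > 21:15) AND its start is no later than A's start (X.start <= 16:35).
F: start 08:10 > 21:15? ✗; start 08:10 <= 16:35? ✓ → no.
L: start 16:10 > 21:15? ✗; start 16:10 <= 16:35? ✓ → no.
N: start 10:25 > 21:15? ✗; start 10:25 <= 16:35? ✓ → no.
Q: start 10:55 > 21:15? ✗; start 10:55 <= 16:35? ✓ → no.
Result: none.

none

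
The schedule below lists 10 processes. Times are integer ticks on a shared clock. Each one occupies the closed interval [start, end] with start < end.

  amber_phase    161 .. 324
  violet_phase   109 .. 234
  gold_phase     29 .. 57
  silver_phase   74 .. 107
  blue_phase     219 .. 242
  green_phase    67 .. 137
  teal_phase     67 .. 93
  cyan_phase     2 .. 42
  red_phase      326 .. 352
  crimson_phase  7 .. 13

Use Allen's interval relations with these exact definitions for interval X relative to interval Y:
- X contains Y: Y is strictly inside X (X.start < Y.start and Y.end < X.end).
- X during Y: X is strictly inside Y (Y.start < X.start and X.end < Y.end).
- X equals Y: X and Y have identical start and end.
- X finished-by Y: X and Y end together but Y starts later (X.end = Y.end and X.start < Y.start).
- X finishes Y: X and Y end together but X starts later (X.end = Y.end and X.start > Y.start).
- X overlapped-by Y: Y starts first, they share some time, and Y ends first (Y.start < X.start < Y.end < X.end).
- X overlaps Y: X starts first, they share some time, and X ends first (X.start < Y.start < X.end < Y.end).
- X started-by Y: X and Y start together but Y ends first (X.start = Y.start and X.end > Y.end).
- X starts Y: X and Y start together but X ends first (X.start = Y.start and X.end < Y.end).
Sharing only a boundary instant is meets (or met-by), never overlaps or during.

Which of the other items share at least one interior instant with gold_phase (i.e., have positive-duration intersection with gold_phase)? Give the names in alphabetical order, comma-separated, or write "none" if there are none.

cyan_phase

Target gold_phase = [29, 57].
amber_phase [161, 324] → after → no.
blue_phase [219, 242] → after → no.
crimson_phase [7, 13] → before → no.
cyan_phase [2, 42] → overlaps → yes.
green_phase [67, 137] → after → no.
red_phase [326, 352] → after → no.
silver_phase [74, 107] → after → no.
teal_phase [67, 93] → after → no.
violet_phase [109, 234] → after → no.
Result: cyan_phase.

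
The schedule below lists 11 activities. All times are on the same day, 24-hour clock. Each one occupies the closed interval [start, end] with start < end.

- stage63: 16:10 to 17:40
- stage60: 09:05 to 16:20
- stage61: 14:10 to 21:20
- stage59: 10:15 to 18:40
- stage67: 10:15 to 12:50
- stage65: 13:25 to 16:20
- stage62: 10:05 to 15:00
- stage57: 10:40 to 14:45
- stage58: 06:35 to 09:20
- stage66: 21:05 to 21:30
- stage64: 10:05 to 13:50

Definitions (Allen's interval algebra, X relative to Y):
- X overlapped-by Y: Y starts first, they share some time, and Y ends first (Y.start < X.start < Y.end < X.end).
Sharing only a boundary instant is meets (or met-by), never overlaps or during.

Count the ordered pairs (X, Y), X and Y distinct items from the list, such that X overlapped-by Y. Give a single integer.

Checking all 110 ordered pairs for relation 'overlapped-by'; matching pairs in alphabetical order:
(stage57, stage64): stage57 overlapped-by stage64 ✓
(stage57, stage67): stage57 overlapped-by stage67 ✓
(stage59, stage60): stage59 overlapped-by stage60 ✓
(stage59, stage62): stage59 overlapped-by stage62 ✓
(stage59, stage64): stage59 overlapped-by stage64 ✓
(stage60, stage58): stage60 overlapped-by stage58 ✓
(stage61, stage57): stage61 overlapped-by stage57 ✓
(stage61, stage59): stage61 overlapped-by stage59 ✓
(stage61, stage60): stage61 overlapped-by stage60 ✓
(stage61, stage62): stage61 overlapped-by stage62 ✓
(stage61, stage65): stage61 overlapped-by stage65 ✓
(stage63, stage60): stage63 overlapped-by stage60 ✓
(stage63, stage65): stage63 overlapped-by stage65 ✓
(stage65, stage57): stage65 overlapped-by stage57 ✓
(stage65, stage62): stage65 overlapped-by stage62 ✓
(stage65, stage64): stage65 overlapped-by stage64 ✓
(stage66, stage61): stage66 overlapped-by stage61 ✓
Count: 17.

17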